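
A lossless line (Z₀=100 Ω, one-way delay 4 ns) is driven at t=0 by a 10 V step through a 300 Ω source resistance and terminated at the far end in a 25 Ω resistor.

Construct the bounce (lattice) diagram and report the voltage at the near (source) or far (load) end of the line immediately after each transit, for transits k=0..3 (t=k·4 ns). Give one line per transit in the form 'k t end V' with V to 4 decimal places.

Γ_L=-0.600000, Γ_S=0.500000; launch V₁=10·100/400=2.500000
k=0 src: V=2.5000
k=1 load: inc=2.500000, refl=2.500000·-0.600000=-1.5000; V=0.000000+2.500000+-1.500000=1.0000
k=2 src: inc=-1.500000, refl=-1.500000·0.500000=-0.7500; V=2.500000+-1.500000+-0.750000=0.2500
k=3 load: inc=-0.750000, refl=-0.750000·-0.600000=0.4500; V=1.000000+-0.750000+0.450000=0.7000

0 0 source 2.5000
1 4 load 1.0000
2 8 source 0.2500
3 12 load 0.7000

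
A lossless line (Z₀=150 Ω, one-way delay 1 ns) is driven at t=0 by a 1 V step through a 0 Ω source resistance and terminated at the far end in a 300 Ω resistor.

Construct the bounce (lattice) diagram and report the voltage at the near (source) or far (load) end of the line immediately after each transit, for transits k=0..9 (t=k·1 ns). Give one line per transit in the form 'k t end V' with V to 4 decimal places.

Γ_L=0.333333, Γ_S=-1.000000; launch V₁=1·150/150=1.000000
k=0 src: V=1.0000
k=1 load: inc=1.000000, refl=1.000000·0.333333=0.3333; V=0.000000+1.000000+0.333333=1.3333
k=2 src: inc=0.333333, refl=0.333333·-1.000000=-0.3333; V=1.000000+0.333333+-0.333333=1.0000
k=3 load: inc=-0.333333, refl=-0.333333·0.333333=-0.1111; V=1.333333+-0.333333+-0.111111=0.8889
k=4 src: inc=-0.111111, refl=-0.111111·-1.000000=0.1111; V=1.000000+-0.111111+0.111111=1.0000
k=5 load: inc=0.111111, refl=0.111111·0.333333=0.0370; V=0.888889+0.111111+0.037037=1.0370
k=6 src: inc=0.037037, refl=0.037037·-1.000000=-0.0370; V=1.000000+0.037037+-0.037037=1.0000
k=7 load: inc=-0.037037, refl=-0.037037·0.333333=-0.0123; V=1.037037+-0.037037+-0.012346=0.9877
k=8 src: inc=-0.012346, refl=-0.012346·-1.000000=0.0123; V=1.000000+-0.012346+0.012346=1.0000
k=9 load: inc=0.012346, refl=0.012346·0.333333=0.0041; V=0.987654+0.012346+0.004115=1.0041

0 0 source 1.0000
1 1 load 1.3333
2 2 source 1.0000
3 3 load 0.8889
4 4 source 1.0000
5 5 load 1.0370
6 6 source 1.0000
7 7 load 0.9877
8 8 source 1.0000
9 9 load 1.0041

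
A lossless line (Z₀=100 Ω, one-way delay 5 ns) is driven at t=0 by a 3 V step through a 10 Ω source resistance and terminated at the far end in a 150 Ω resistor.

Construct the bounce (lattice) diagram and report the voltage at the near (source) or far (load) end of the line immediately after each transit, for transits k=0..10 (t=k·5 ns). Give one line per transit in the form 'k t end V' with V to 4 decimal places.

0 0 source 2.7273
1 5 load 3.2727
2 10 source 2.8264
3 15 load 2.7372
4 20 source 2.8102
5 25 load 2.8248
6 30 source 2.8129
7 35 load 2.8105
8 40 source 2.8124
9 45 load 2.8128
10 50 source 2.8125

Γ_L=0.200000, Γ_S=-0.818182; launch V₁=3·100/110=2.727273
k=0 src: V=2.7273
k=1 load: inc=2.727273, refl=2.727273·0.200000=0.5455; V=0.000000+2.727273+0.545455=3.2727
k=2 src: inc=0.545455, refl=0.545455·-0.818182=-0.4463; V=2.727273+0.545455+-0.446281=2.8264
k=3 load: inc=-0.446281, refl=-0.446281·0.200000=-0.0893; V=3.272727+-0.446281+-0.089256=2.7372
k=4 src: inc=-0.089256, refl=-0.089256·-0.818182=0.0730; V=2.826446+-0.089256+0.073028=2.8102
k=5 load: inc=0.073028, refl=0.073028·0.200000=0.0146; V=2.737190+0.073028+0.014606=2.8248
k=6 src: inc=0.014606, refl=0.014606·-0.818182=-0.0120; V=2.810218+0.014606+-0.011950=2.8129
k=7 load: inc=-0.011950, refl=-0.011950·0.200000=-0.0024; V=2.824823+-0.011950+-0.002390=2.8105
k=8 src: inc=-0.002390, refl=-0.002390·-0.818182=0.0020; V=2.812873+-0.002390+0.001955=2.8124
k=9 load: inc=0.001955, refl=0.001955·0.200000=0.0004; V=2.810483+0.001955+0.000391=2.8128
k=10 src: inc=0.000391, refl=0.000391·-0.818182=-0.0003; V=2.812439+0.000391+-0.000320=2.8125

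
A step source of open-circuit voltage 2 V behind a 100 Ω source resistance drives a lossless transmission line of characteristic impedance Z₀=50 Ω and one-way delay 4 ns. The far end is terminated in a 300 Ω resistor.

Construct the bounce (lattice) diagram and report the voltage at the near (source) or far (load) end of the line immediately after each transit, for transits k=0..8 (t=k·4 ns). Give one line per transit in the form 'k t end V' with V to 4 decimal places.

0 0 source 0.6667
1 4 load 1.1429
2 8 source 1.3016
3 12 load 1.4150
4 16 source 1.4528
5 20 load 1.4798
6 24 source 1.4888
7 28 load 1.4952
8 32 source 1.4973

Γ_L=0.714286, Γ_S=0.333333; launch V₁=2·50/150=0.666667
k=0 src: V=0.6667
k=1 load: inc=0.666667, refl=0.666667·0.714286=0.4762; V=0.000000+0.666667+0.476190=1.1429
k=2 src: inc=0.476190, refl=0.476190·0.333333=0.1587; V=0.666667+0.476190+0.158730=1.3016
k=3 load: inc=0.158730, refl=0.158730·0.714286=0.1134; V=1.142857+0.158730+0.113379=1.4150
k=4 src: inc=0.113379, refl=0.113379·0.333333=0.0378; V=1.301587+0.113379+0.037793=1.4528
k=5 load: inc=0.037793, refl=0.037793·0.714286=0.0270; V=1.414966+0.037793+0.026995=1.4798
k=6 src: inc=0.026995, refl=0.026995·0.333333=0.0090; V=1.452759+0.026995+0.008998=1.4888
k=7 load: inc=0.008998, refl=0.008998·0.714286=0.0064; V=1.479754+0.008998+0.006427=1.4952
k=8 src: inc=0.006427, refl=0.006427·0.333333=0.0021; V=1.488752+0.006427+0.002142=1.4973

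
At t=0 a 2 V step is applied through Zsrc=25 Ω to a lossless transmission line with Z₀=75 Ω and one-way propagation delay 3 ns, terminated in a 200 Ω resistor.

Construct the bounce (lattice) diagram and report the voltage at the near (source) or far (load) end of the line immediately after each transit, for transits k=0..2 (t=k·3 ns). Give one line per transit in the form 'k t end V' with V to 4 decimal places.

0 0 source 1.5000
1 3 load 2.1818
2 6 source 1.8409

Γ_L=0.454545, Γ_S=-0.500000; launch V₁=2·75/100=1.500000
k=0 src: V=1.5000
k=1 load: inc=1.500000, refl=1.500000·0.454545=0.6818; V=0.000000+1.500000+0.681818=2.1818
k=2 src: inc=0.681818, refl=0.681818·-0.500000=-0.3409; V=1.500000+0.681818+-0.340909=1.8409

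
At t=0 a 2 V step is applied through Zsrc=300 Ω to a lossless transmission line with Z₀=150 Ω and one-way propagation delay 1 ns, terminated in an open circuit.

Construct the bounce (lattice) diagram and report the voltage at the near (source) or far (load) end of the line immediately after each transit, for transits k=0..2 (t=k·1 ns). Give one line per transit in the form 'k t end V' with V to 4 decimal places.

Γ_L=1.000000, Γ_S=0.333333; launch V₁=2·150/450=0.666667
k=0 src: V=0.6667
k=1 load: inc=0.666667, refl=0.666667·1.000000=0.6667; V=0.000000+0.666667+0.666667=1.3333
k=2 src: inc=0.666667, refl=0.666667·0.333333=0.2222; V=0.666667+0.666667+0.222222=1.5556

0 0 source 0.6667
1 1 load 1.3333
2 2 source 1.5556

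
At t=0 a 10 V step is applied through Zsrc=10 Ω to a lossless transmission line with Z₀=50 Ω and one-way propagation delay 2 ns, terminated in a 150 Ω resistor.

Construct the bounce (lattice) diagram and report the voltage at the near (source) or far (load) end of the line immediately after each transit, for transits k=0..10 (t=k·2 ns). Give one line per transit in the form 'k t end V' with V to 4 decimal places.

Γ_L=0.500000, Γ_S=-0.666667; launch V₁=10·50/60=8.333333
k=0 src: V=8.3333
k=1 load: inc=8.333333, refl=8.333333·0.500000=4.1667; V=0.000000+8.333333+4.166667=12.5000
k=2 src: inc=4.166667, refl=4.166667·-0.666667=-2.7778; V=8.333333+4.166667+-2.777778=9.7222
k=3 load: inc=-2.777778, refl=-2.777778·0.500000=-1.3889; V=12.500000+-2.777778+-1.388889=8.3333
k=4 src: inc=-1.388889, refl=-1.388889·-0.666667=0.9259; V=9.722222+-1.388889+0.925926=9.2593
k=5 load: inc=0.925926, refl=0.925926·0.500000=0.4630; V=8.333333+0.925926+0.462963=9.7222
k=6 src: inc=0.462963, refl=0.462963·-0.666667=-0.3086; V=9.259259+0.462963+-0.308642=9.4136
k=7 load: inc=-0.308642, refl=-0.308642·0.500000=-0.1543; V=9.722222+-0.308642+-0.154321=9.2593
k=8 src: inc=-0.154321, refl=-0.154321·-0.666667=0.1029; V=9.413580+-0.154321+0.102881=9.3621
k=9 load: inc=0.102881, refl=0.102881·0.500000=0.0514; V=9.259259+0.102881+0.051440=9.4136
k=10 src: inc=0.051440, refl=0.051440·-0.666667=-0.0343; V=9.362140+0.051440+-0.034294=9.3793

0 0 source 8.3333
1 2 load 12.5000
2 4 source 9.7222
3 6 load 8.3333
4 8 source 9.2593
5 10 load 9.7222
6 12 source 9.4136
7 14 load 9.2593
8 16 source 9.3621
9 18 load 9.4136
10 20 source 9.3793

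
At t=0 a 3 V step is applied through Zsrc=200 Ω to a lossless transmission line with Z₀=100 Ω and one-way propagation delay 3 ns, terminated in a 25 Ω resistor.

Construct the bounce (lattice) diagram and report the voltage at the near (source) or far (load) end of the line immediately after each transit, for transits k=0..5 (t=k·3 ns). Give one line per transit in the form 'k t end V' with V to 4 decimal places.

Γ_L=-0.600000, Γ_S=0.333333; launch V₁=3·100/300=1.000000
k=0 src: V=1.0000
k=1 load: inc=1.000000, refl=1.000000·-0.600000=-0.6000; V=0.000000+1.000000+-0.600000=0.4000
k=2 src: inc=-0.600000, refl=-0.600000·0.333333=-0.2000; V=1.000000+-0.600000+-0.200000=0.2000
k=3 load: inc=-0.200000, refl=-0.200000·-0.600000=0.1200; V=0.400000+-0.200000+0.120000=0.3200
k=4 src: inc=0.120000, refl=0.120000·0.333333=0.0400; V=0.200000+0.120000+0.040000=0.3600
k=5 load: inc=0.040000, refl=0.040000·-0.600000=-0.0240; V=0.320000+0.040000+-0.024000=0.3360

0 0 source 1.0000
1 3 load 0.4000
2 6 source 0.2000
3 9 load 0.3200
4 12 source 0.3600
5 15 load 0.3360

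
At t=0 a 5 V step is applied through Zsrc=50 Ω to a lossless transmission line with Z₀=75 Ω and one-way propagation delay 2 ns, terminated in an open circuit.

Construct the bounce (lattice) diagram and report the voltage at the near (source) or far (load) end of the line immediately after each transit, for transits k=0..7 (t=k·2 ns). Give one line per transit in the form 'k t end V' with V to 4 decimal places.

Γ_L=1.000000, Γ_S=-0.200000; launch V₁=5·75/125=3.000000
k=0 src: V=3.0000
k=1 load: inc=3.000000, refl=3.000000·1.000000=3.0000; V=0.000000+3.000000+3.000000=6.0000
k=2 src: inc=3.000000, refl=3.000000·-0.200000=-0.6000; V=3.000000+3.000000+-0.600000=5.4000
k=3 load: inc=-0.600000, refl=-0.600000·1.000000=-0.6000; V=6.000000+-0.600000+-0.600000=4.8000
k=4 src: inc=-0.600000, refl=-0.600000·-0.200000=0.1200; V=5.400000+-0.600000+0.120000=4.9200
k=5 load: inc=0.120000, refl=0.120000·1.000000=0.1200; V=4.800000+0.120000+0.120000=5.0400
k=6 src: inc=0.120000, refl=0.120000·-0.200000=-0.0240; V=4.920000+0.120000+-0.024000=5.0160
k=7 load: inc=-0.024000, refl=-0.024000·1.000000=-0.0240; V=5.040000+-0.024000+-0.024000=4.9920

0 0 source 3.0000
1 2 load 6.0000
2 4 source 5.4000
3 6 load 4.8000
4 8 source 4.9200
5 10 load 5.0400
6 12 source 5.0160
7 14 load 4.9920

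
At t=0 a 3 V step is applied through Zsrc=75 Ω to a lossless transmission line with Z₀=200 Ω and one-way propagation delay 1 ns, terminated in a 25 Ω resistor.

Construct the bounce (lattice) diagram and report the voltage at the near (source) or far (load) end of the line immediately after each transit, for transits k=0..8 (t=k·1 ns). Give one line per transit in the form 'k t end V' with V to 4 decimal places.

0 0 source 2.1818
1 1 load 0.4848
2 2 source 1.2562
3 3 load 0.6563
4 4 source 0.9290
5 5 load 0.7169
6 6 source 0.8133
7 7 load 0.7383
8 8 source 0.7724

Γ_L=-0.777778, Γ_S=-0.454545; launch V₁=3·200/275=2.181818
k=0 src: V=2.1818
k=1 load: inc=2.181818, refl=2.181818·-0.777778=-1.6970; V=0.000000+2.181818+-1.696970=0.4848
k=2 src: inc=-1.696970, refl=-1.696970·-0.454545=0.7713; V=2.181818+-1.696970+0.771350=1.2562
k=3 load: inc=0.771350, refl=0.771350·-0.777778=-0.5999; V=0.484848+0.771350+-0.599939=0.6563
k=4 src: inc=-0.599939, refl=-0.599939·-0.454545=0.2727; V=1.256198+-0.599939+0.272699=0.9290
k=5 load: inc=0.272699, refl=0.272699·-0.777778=-0.2121; V=0.656260+0.272699+-0.212100=0.7169
k=6 src: inc=-0.212100, refl=-0.212100·-0.454545=0.0964; V=0.928959+-0.212100+0.096409=0.8133
k=7 load: inc=0.096409, refl=0.096409·-0.777778=-0.0750; V=0.716859+0.096409+-0.074985=0.7383
k=8 src: inc=-0.074985, refl=-0.074985·-0.454545=0.0341; V=0.813268+-0.074985+0.034084=0.7724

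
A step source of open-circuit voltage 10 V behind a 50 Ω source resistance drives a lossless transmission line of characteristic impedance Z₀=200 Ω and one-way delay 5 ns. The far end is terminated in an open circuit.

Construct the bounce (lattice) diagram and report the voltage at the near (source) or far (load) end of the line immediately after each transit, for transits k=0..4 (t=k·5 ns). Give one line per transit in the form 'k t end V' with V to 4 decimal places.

Γ_L=1.000000, Γ_S=-0.600000; launch V₁=10·200/250=8.000000
k=0 src: V=8.0000
k=1 load: inc=8.000000, refl=8.000000·1.000000=8.0000; V=0.000000+8.000000+8.000000=16.0000
k=2 src: inc=8.000000, refl=8.000000·-0.600000=-4.8000; V=8.000000+8.000000+-4.800000=11.2000
k=3 load: inc=-4.800000, refl=-4.800000·1.000000=-4.8000; V=16.000000+-4.800000+-4.800000=6.4000
k=4 src: inc=-4.800000, refl=-4.800000·-0.600000=2.8800; V=11.200000+-4.800000+2.880000=9.2800

0 0 source 8.0000
1 5 load 16.0000
2 10 source 11.2000
3 15 load 6.4000
4 20 source 9.2800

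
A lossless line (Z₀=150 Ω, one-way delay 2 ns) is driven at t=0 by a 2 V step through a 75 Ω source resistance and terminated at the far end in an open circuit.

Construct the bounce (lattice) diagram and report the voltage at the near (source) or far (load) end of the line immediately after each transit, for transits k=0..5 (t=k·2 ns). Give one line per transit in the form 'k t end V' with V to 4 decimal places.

Γ_L=1.000000, Γ_S=-0.333333; launch V₁=2·150/225=1.333333
k=0 src: V=1.3333
k=1 load: inc=1.333333, refl=1.333333·1.000000=1.3333; V=0.000000+1.333333+1.333333=2.6667
k=2 src: inc=1.333333, refl=1.333333·-0.333333=-0.4444; V=1.333333+1.333333+-0.444444=2.2222
k=3 load: inc=-0.444444, refl=-0.444444·1.000000=-0.4444; V=2.666667+-0.444444+-0.444444=1.7778
k=4 src: inc=-0.444444, refl=-0.444444·-0.333333=0.1481; V=2.222222+-0.444444+0.148148=1.9259
k=5 load: inc=0.148148, refl=0.148148·1.000000=0.1481; V=1.777778+0.148148+0.148148=2.0741

0 0 source 1.3333
1 2 load 2.6667
2 4 source 2.2222
3 6 load 1.7778
4 8 source 1.9259
5 10 load 2.0741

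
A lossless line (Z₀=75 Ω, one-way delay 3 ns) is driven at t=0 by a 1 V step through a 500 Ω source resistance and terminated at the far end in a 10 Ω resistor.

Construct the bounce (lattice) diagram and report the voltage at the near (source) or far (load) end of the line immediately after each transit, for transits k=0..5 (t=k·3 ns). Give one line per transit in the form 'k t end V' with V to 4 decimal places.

0 0 source 0.1304
1 3 load 0.0307
2 6 source -0.0430
3 9 load 0.0133
4 12 source 0.0550
5 15 load 0.0231

Γ_L=-0.764706, Γ_S=0.739130; launch V₁=1·75/575=0.130435
k=0 src: V=0.1304
k=1 load: inc=0.130435, refl=0.130435·-0.764706=-0.0997; V=0.000000+0.130435+-0.099744=0.0307
k=2 src: inc=-0.099744, refl=-0.099744·0.739130=-0.0737; V=0.130435+-0.099744+-0.073724=-0.0430
k=3 load: inc=-0.073724, refl=-0.073724·-0.764706=0.0564; V=0.030691+-0.073724+0.056377=0.0133
k=4 src: inc=0.056377, refl=0.056377·0.739130=0.0417; V=-0.043033+0.056377+0.041670=0.0550
k=5 load: inc=0.041670, refl=0.041670·-0.764706=-0.0319; V=0.013344+0.041670+-0.031865=0.0231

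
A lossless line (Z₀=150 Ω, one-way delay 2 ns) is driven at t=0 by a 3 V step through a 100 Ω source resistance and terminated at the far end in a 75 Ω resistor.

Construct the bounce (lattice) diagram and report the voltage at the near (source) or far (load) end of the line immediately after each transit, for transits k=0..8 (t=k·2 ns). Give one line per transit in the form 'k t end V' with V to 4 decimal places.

Γ_L=-0.333333, Γ_S=-0.200000; launch V₁=3·150/250=1.800000
k=0 src: V=1.8000
k=1 load: inc=1.800000, refl=1.800000·-0.333333=-0.6000; V=0.000000+1.800000+-0.600000=1.2000
k=2 src: inc=-0.600000, refl=-0.600000·-0.200000=0.1200; V=1.800000+-0.600000+0.120000=1.3200
k=3 load: inc=0.120000, refl=0.120000·-0.333333=-0.0400; V=1.200000+0.120000+-0.040000=1.2800
k=4 src: inc=-0.040000, refl=-0.040000·-0.200000=0.0080; V=1.320000+-0.040000+0.008000=1.2880
k=5 load: inc=0.008000, refl=0.008000·-0.333333=-0.0027; V=1.280000+0.008000+-0.002667=1.2853
k=6 src: inc=-0.002667, refl=-0.002667·-0.200000=0.0005; V=1.288000+-0.002667+0.000533=1.2859
k=7 load: inc=0.000533, refl=0.000533·-0.333333=-0.0002; V=1.285333+0.000533+-0.000178=1.2857
k=8 src: inc=-0.000178, refl=-0.000178·-0.200000=0.0000; V=1.285867+-0.000178+0.000036=1.2857

0 0 source 1.8000
1 2 load 1.2000
2 4 source 1.3200
3 6 load 1.2800
4 8 source 1.2880
5 10 load 1.2853
6 12 source 1.2859
7 14 load 1.2857
8 16 source 1.2857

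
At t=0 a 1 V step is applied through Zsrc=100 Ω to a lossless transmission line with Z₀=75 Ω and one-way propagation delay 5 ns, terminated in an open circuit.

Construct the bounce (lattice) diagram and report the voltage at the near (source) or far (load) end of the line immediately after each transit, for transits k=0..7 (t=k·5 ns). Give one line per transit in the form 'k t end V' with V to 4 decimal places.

Γ_L=1.000000, Γ_S=0.142857; launch V₁=1·75/175=0.428571
k=0 src: V=0.4286
k=1 load: inc=0.428571, refl=0.428571·1.000000=0.4286; V=0.000000+0.428571+0.428571=0.8571
k=2 src: inc=0.428571, refl=0.428571·0.142857=0.0612; V=0.428571+0.428571+0.061224=0.9184
k=3 load: inc=0.061224, refl=0.061224·1.000000=0.0612; V=0.857143+0.061224+0.061224=0.9796
k=4 src: inc=0.061224, refl=0.061224·0.142857=0.0087; V=0.918367+0.061224+0.008746=0.9883
k=5 load: inc=0.008746, refl=0.008746·1.000000=0.0087; V=0.979592+0.008746+0.008746=0.9971
k=6 src: inc=0.008746, refl=0.008746·0.142857=0.0012; V=0.988338+0.008746+0.001249=0.9983
k=7 load: inc=0.001249, refl=0.001249·1.000000=0.0012; V=0.997085+0.001249+0.001249=0.9996

0 0 source 0.4286
1 5 load 0.8571
2 10 source 0.9184
3 15 load 0.9796
4 20 source 0.9883
5 25 load 0.9971
6 30 source 0.9983
7 35 load 0.9996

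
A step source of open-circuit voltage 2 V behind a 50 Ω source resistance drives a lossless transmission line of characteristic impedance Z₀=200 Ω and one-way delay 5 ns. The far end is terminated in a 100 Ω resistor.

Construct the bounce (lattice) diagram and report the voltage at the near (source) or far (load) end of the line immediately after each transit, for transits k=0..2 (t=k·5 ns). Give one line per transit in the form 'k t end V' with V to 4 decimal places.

0 0 source 1.6000
1 5 load 1.0667
2 10 source 1.3867

Γ_L=-0.333333, Γ_S=-0.600000; launch V₁=2·200/250=1.600000
k=0 src: V=1.6000
k=1 load: inc=1.600000, refl=1.600000·-0.333333=-0.5333; V=0.000000+1.600000+-0.533333=1.0667
k=2 src: inc=-0.533333, refl=-0.533333·-0.600000=0.3200; V=1.600000+-0.533333+0.320000=1.3867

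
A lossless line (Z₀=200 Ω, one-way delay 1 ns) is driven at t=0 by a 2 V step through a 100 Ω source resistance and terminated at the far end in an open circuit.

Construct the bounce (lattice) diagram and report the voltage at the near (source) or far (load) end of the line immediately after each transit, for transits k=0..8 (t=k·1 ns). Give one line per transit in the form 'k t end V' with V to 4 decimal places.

0 0 source 1.3333
1 1 load 2.6667
2 2 source 2.2222
3 3 load 1.7778
4 4 source 1.9259
5 5 load 2.0741
6 6 source 2.0247
7 7 load 1.9753
8 8 source 1.9918

Γ_L=1.000000, Γ_S=-0.333333; launch V₁=2·200/300=1.333333
k=0 src: V=1.3333
k=1 load: inc=1.333333, refl=1.333333·1.000000=1.3333; V=0.000000+1.333333+1.333333=2.6667
k=2 src: inc=1.333333, refl=1.333333·-0.333333=-0.4444; V=1.333333+1.333333+-0.444444=2.2222
k=3 load: inc=-0.444444, refl=-0.444444·1.000000=-0.4444; V=2.666667+-0.444444+-0.444444=1.7778
k=4 src: inc=-0.444444, refl=-0.444444·-0.333333=0.1481; V=2.222222+-0.444444+0.148148=1.9259
k=5 load: inc=0.148148, refl=0.148148·1.000000=0.1481; V=1.777778+0.148148+0.148148=2.0741
k=6 src: inc=0.148148, refl=0.148148·-0.333333=-0.0494; V=1.925926+0.148148+-0.049383=2.0247
k=7 load: inc=-0.049383, refl=-0.049383·1.000000=-0.0494; V=2.074074+-0.049383+-0.049383=1.9753
k=8 src: inc=-0.049383, refl=-0.049383·-0.333333=0.0165; V=2.024691+-0.049383+0.016461=1.9918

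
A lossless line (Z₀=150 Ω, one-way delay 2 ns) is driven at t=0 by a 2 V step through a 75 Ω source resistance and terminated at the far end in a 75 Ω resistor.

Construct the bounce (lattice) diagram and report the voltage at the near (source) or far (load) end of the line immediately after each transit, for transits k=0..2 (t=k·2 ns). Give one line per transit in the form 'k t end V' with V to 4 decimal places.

0 0 source 1.3333
1 2 load 0.8889
2 4 source 1.0370

Γ_L=-0.333333, Γ_S=-0.333333; launch V₁=2·150/225=1.333333
k=0 src: V=1.3333
k=1 load: inc=1.333333, refl=1.333333·-0.333333=-0.4444; V=0.000000+1.333333+-0.444444=0.8889
k=2 src: inc=-0.444444, refl=-0.444444·-0.333333=0.1481; V=1.333333+-0.444444+0.148148=1.0370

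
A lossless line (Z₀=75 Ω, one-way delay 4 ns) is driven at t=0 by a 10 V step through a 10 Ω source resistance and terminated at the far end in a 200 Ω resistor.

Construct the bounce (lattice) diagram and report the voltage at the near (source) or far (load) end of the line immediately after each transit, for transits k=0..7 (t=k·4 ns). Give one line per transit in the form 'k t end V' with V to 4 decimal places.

Γ_L=0.454545, Γ_S=-0.764706; launch V₁=10·75/85=8.823529
k=0 src: V=8.8235
k=1 load: inc=8.823529, refl=8.823529·0.454545=4.0107; V=0.000000+8.823529+4.010695=12.8342
k=2 src: inc=4.010695, refl=4.010695·-0.764706=-3.0670; V=8.823529+4.010695+-3.067002=9.7672
k=3 load: inc=-3.067002, refl=-3.067002·0.454545=-1.3941; V=12.834225+-3.067002+-1.394092=8.3731
k=4 src: inc=-1.394092, refl=-1.394092·-0.764706=1.0661; V=9.767222+-1.394092+1.066070=9.4392
k=5 load: inc=1.066070, refl=1.066070·0.454545=0.4846; V=8.373130+1.066070+0.484577=9.9238
k=6 src: inc=0.484577, refl=0.484577·-0.764706=-0.3706; V=9.439201+0.484577+-0.370559=9.5532
k=7 load: inc=-0.370559, refl=-0.370559·0.454545=-0.1684; V=9.923778+-0.370559+-0.168436=9.3848

0 0 source 8.8235
1 4 load 12.8342
2 8 source 9.7672
3 12 load 8.3731
4 16 source 9.4392
5 20 load 9.9238
6 24 source 9.5532
7 28 load 9.3848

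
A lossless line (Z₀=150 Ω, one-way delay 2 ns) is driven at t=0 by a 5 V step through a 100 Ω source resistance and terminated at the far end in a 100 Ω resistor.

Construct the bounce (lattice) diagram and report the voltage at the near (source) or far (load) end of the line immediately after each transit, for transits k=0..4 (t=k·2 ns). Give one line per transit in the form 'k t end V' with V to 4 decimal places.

0 0 source 3.0000
1 2 load 2.4000
2 4 source 2.5200
3 6 load 2.4960
4 8 source 2.5008

Γ_L=-0.200000, Γ_S=-0.200000; launch V₁=5·150/250=3.000000
k=0 src: V=3.0000
k=1 load: inc=3.000000, refl=3.000000·-0.200000=-0.6000; V=0.000000+3.000000+-0.600000=2.4000
k=2 src: inc=-0.600000, refl=-0.600000·-0.200000=0.1200; V=3.000000+-0.600000+0.120000=2.5200
k=3 load: inc=0.120000, refl=0.120000·-0.200000=-0.0240; V=2.400000+0.120000+-0.024000=2.4960
k=4 src: inc=-0.024000, refl=-0.024000·-0.200000=0.0048; V=2.520000+-0.024000+0.004800=2.5008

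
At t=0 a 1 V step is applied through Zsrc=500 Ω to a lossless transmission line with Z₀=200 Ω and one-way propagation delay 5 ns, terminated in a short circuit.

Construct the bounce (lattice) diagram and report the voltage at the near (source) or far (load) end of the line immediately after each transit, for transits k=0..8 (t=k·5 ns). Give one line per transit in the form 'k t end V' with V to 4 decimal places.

0 0 source 0.2857
1 5 load 0.0000
2 10 source -0.1224
3 15 load 0.0000
4 20 source 0.0525
5 25 load 0.0000
6 30 source -0.0225
7 35 load 0.0000
8 40 source 0.0096

Γ_L=-1.000000, Γ_S=0.428571; launch V₁=1·200/700=0.285714
k=0 src: V=0.2857
k=1 load: inc=0.285714, refl=0.285714·-1.000000=-0.2857; V=0.000000+0.285714+-0.285714=0.0000
k=2 src: inc=-0.285714, refl=-0.285714·0.428571=-0.1224; V=0.285714+-0.285714+-0.122449=-0.1224
k=3 load: inc=-0.122449, refl=-0.122449·-1.000000=0.1224; V=0.000000+-0.122449+0.122449=0.0000
k=4 src: inc=0.122449, refl=0.122449·0.428571=0.0525; V=-0.122449+0.122449+0.052478=0.0525
k=5 load: inc=0.052478, refl=0.052478·-1.000000=-0.0525; V=0.000000+0.052478+-0.052478=0.0000
k=6 src: inc=-0.052478, refl=-0.052478·0.428571=-0.0225; V=0.052478+-0.052478+-0.022491=-0.0225
k=7 load: inc=-0.022491, refl=-0.022491·-1.000000=0.0225; V=0.000000+-0.022491+0.022491=0.0000
k=8 src: inc=0.022491, refl=0.022491·0.428571=0.0096; V=-0.022491+0.022491+0.009639=0.0096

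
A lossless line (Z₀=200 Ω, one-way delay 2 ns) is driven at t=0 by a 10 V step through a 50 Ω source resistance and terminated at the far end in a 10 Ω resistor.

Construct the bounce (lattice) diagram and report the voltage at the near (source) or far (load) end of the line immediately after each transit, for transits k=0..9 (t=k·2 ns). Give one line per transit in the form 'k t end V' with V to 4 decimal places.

Γ_L=-0.904762, Γ_S=-0.600000; launch V₁=10·200/250=8.000000
k=0 src: V=8.0000
k=1 load: inc=8.000000, refl=8.000000·-0.904762=-7.2381; V=0.000000+8.000000+-7.238095=0.7619
k=2 src: inc=-7.238095, refl=-7.238095·-0.600000=4.3429; V=8.000000+-7.238095+4.342857=5.1048
k=3 load: inc=4.342857, refl=4.342857·-0.904762=-3.9293; V=0.761905+4.342857+-3.929252=1.1755
k=4 src: inc=-3.929252, refl=-3.929252·-0.600000=2.3576; V=5.104762+-3.929252+2.357551=3.5331
k=5 load: inc=2.357551, refl=2.357551·-0.904762=-2.1330; V=1.175510+2.357551+-2.133022=1.4000
k=6 src: inc=-2.133022, refl=-2.133022·-0.600000=1.2798; V=3.533061+-2.133022+1.279813=2.6799
k=7 load: inc=1.279813, refl=1.279813·-0.904762=-1.1579; V=1.400039+1.279813+-1.157926=1.5219
k=8 src: inc=-1.157926, refl=-1.157926·-0.600000=0.6948; V=2.679852+-1.157926+0.694756=2.2167
k=9 load: inc=0.694756, refl=0.694756·-0.904762=-0.6286; V=1.521926+0.694756+-0.628589=1.5881

0 0 source 8.0000
1 2 load 0.7619
2 4 source 5.1048
3 6 load 1.1755
4 8 source 3.5331
5 10 load 1.4000
6 12 source 2.6799
7 14 load 1.5219
8 16 source 2.2167
9 18 load 1.5881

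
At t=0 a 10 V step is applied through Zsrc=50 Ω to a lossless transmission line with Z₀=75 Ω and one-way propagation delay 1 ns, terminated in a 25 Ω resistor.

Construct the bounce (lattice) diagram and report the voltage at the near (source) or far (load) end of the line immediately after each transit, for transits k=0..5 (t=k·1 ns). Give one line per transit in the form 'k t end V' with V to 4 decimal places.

Γ_L=-0.500000, Γ_S=-0.200000; launch V₁=10·75/125=6.000000
k=0 src: V=6.0000
k=1 load: inc=6.000000, refl=6.000000·-0.500000=-3.0000; V=0.000000+6.000000+-3.000000=3.0000
k=2 src: inc=-3.000000, refl=-3.000000·-0.200000=0.6000; V=6.000000+-3.000000+0.600000=3.6000
k=3 load: inc=0.600000, refl=0.600000·-0.500000=-0.3000; V=3.000000+0.600000+-0.300000=3.3000
k=4 src: inc=-0.300000, refl=-0.300000·-0.200000=0.0600; V=3.600000+-0.300000+0.060000=3.3600
k=5 load: inc=0.060000, refl=0.060000·-0.500000=-0.0300; V=3.300000+0.060000+-0.030000=3.3300

0 0 source 6.0000
1 1 load 3.0000
2 2 source 3.6000
3 3 load 3.3000
4 4 source 3.3600
5 5 load 3.3300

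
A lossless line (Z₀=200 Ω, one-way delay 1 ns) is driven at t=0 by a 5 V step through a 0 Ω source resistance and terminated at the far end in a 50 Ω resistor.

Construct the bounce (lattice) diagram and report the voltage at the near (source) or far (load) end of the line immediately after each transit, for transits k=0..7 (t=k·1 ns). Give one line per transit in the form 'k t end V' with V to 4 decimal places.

Γ_L=-0.600000, Γ_S=-1.000000; launch V₁=5·200/200=5.000000
k=0 src: V=5.0000
k=1 load: inc=5.000000, refl=5.000000·-0.600000=-3.0000; V=0.000000+5.000000+-3.000000=2.0000
k=2 src: inc=-3.000000, refl=-3.000000·-1.000000=3.0000; V=5.000000+-3.000000+3.000000=5.0000
k=3 load: inc=3.000000, refl=3.000000·-0.600000=-1.8000; V=2.000000+3.000000+-1.800000=3.2000
k=4 src: inc=-1.800000, refl=-1.800000·-1.000000=1.8000; V=5.000000+-1.800000+1.800000=5.0000
k=5 load: inc=1.800000, refl=1.800000·-0.600000=-1.0800; V=3.200000+1.800000+-1.080000=3.9200
k=6 src: inc=-1.080000, refl=-1.080000·-1.000000=1.0800; V=5.000000+-1.080000+1.080000=5.0000
k=7 load: inc=1.080000, refl=1.080000·-0.600000=-0.6480; V=3.920000+1.080000+-0.648000=4.3520

0 0 source 5.0000
1 1 load 2.0000
2 2 source 5.0000
3 3 load 3.2000
4 4 source 5.0000
5 5 load 3.9200
6 6 source 5.0000
7 7 load 4.3520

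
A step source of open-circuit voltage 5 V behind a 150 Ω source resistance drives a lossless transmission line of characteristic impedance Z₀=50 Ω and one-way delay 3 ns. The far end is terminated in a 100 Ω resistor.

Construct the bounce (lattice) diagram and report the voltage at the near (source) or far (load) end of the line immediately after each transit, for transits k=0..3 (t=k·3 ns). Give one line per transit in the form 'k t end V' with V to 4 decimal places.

Γ_L=0.333333, Γ_S=0.500000; launch V₁=5·50/200=1.250000
k=0 src: V=1.2500
k=1 load: inc=1.250000, refl=1.250000·0.333333=0.4167; V=0.000000+1.250000+0.416667=1.6667
k=2 src: inc=0.416667, refl=0.416667·0.500000=0.2083; V=1.250000+0.416667+0.208333=1.8750
k=3 load: inc=0.208333, refl=0.208333·0.333333=0.0694; V=1.666667+0.208333+0.069444=1.9444

0 0 source 1.2500
1 3 load 1.6667
2 6 source 1.8750
3 9 load 1.9444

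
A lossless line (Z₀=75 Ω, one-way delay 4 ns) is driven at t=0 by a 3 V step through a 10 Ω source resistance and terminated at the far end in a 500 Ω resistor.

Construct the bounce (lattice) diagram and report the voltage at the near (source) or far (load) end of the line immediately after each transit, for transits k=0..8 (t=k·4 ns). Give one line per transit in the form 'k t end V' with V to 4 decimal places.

Γ_L=0.739130, Γ_S=-0.764706; launch V₁=3·75/85=2.647059
k=0 src: V=2.6471
k=1 load: inc=2.647059, refl=2.647059·0.739130=1.9565; V=0.000000+2.647059+1.956522=4.6036
k=2 src: inc=1.956522, refl=1.956522·-0.764706=-1.4962; V=2.647059+1.956522+-1.496164=3.1074
k=3 load: inc=-1.496164, refl=-1.496164·0.739130=-1.1059; V=4.603581+-1.496164+-1.105860=2.0016
k=4 src: inc=-1.105860, refl=-1.105860·-0.764706=0.8457; V=3.107417+-1.105860+0.845658=2.8472
k=5 load: inc=0.845658, refl=0.845658·0.739130=0.6251; V=2.001557+0.845658+0.625051=3.4723
k=6 src: inc=0.625051, refl=0.625051·-0.764706=-0.4780; V=2.847215+0.625051+-0.477980=2.9943
k=7 load: inc=-0.477980, refl=-0.477980·0.739130=-0.3533; V=3.472266+-0.477980+-0.353290=2.6410
k=8 src: inc=-0.353290, refl=-0.353290·-0.764706=0.2702; V=2.994285+-0.353290+0.270163=2.9112

0 0 source 2.6471
1 4 load 4.6036
2 8 source 3.1074
3 12 load 2.0016
4 16 source 2.8472
5 20 load 3.4723
6 24 source 2.9943
7 28 load 2.6410
8 32 source 2.9112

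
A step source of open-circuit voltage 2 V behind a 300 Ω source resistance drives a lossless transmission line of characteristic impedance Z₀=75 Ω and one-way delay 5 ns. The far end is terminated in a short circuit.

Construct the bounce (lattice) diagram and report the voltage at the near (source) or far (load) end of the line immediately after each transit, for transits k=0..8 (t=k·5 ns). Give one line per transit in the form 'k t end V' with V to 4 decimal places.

Γ_L=-1.000000, Γ_S=0.600000; launch V₁=2·75/375=0.400000
k=0 src: V=0.4000
k=1 load: inc=0.400000, refl=0.400000·-1.000000=-0.4000; V=0.000000+0.400000+-0.400000=0.0000
k=2 src: inc=-0.400000, refl=-0.400000·0.600000=-0.2400; V=0.400000+-0.400000+-0.240000=-0.2400
k=3 load: inc=-0.240000, refl=-0.240000·-1.000000=0.2400; V=0.000000+-0.240000+0.240000=0.0000
k=4 src: inc=0.240000, refl=0.240000·0.600000=0.1440; V=-0.240000+0.240000+0.144000=0.1440
k=5 load: inc=0.144000, refl=0.144000·-1.000000=-0.1440; V=0.000000+0.144000+-0.144000=0.0000
k=6 src: inc=-0.144000, refl=-0.144000·0.600000=-0.0864; V=0.144000+-0.144000+-0.086400=-0.0864
k=7 load: inc=-0.086400, refl=-0.086400·-1.000000=0.0864; V=0.000000+-0.086400+0.086400=0.0000
k=8 src: inc=0.086400, refl=0.086400·0.600000=0.0518; V=-0.086400+0.086400+0.051840=0.0518

0 0 source 0.4000
1 5 load 0.0000
2 10 source -0.2400
3 15 load 0.0000
4 20 source 0.1440
5 25 load 0.0000
6 30 source -0.0864
7 35 load 0.0000
8 40 source 0.0518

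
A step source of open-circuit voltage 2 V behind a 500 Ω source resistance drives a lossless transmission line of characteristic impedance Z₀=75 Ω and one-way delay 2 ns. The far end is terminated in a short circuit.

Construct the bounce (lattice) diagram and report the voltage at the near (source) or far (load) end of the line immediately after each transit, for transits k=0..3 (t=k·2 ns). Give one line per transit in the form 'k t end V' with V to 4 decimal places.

Γ_L=-1.000000, Γ_S=0.739130; launch V₁=2·75/575=0.260870
k=0 src: V=0.2609
k=1 load: inc=0.260870, refl=0.260870·-1.000000=-0.2609; V=0.000000+0.260870+-0.260870=0.0000
k=2 src: inc=-0.260870, refl=-0.260870·0.739130=-0.1928; V=0.260870+-0.260870+-0.192817=-0.1928
k=3 load: inc=-0.192817, refl=-0.192817·-1.000000=0.1928; V=0.000000+-0.192817+0.192817=0.0000

0 0 source 0.2609
1 2 load 0.0000
2 4 source -0.1928
3 6 load 0.0000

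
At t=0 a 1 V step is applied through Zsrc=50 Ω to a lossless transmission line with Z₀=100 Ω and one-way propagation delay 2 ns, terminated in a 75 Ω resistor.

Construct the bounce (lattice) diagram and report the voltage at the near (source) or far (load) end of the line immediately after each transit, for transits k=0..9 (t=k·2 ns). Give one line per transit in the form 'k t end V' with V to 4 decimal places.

0 0 source 0.6667
1 2 load 0.5714
2 4 source 0.6032
3 6 load 0.5986
4 8 source 0.6002
5 10 load 0.5999
6 12 source 0.6000
7 14 load 0.6000
8 16 source 0.6000
9 18 load 0.6000

Γ_L=-0.142857, Γ_S=-0.333333; launch V₁=1·100/150=0.666667
k=0 src: V=0.6667
k=1 load: inc=0.666667, refl=0.666667·-0.142857=-0.0952; V=0.000000+0.666667+-0.095238=0.5714
k=2 src: inc=-0.095238, refl=-0.095238·-0.333333=0.0317; V=0.666667+-0.095238+0.031746=0.6032
k=3 load: inc=0.031746, refl=0.031746·-0.142857=-0.0045; V=0.571429+0.031746+-0.004535=0.5986
k=4 src: inc=-0.004535, refl=-0.004535·-0.333333=0.0015; V=0.603175+-0.004535+0.001512=0.6002
k=5 load: inc=0.001512, refl=0.001512·-0.142857=-0.0002; V=0.598639+0.001512+-0.000216=0.5999
k=6 src: inc=-0.000216, refl=-0.000216·-0.333333=0.0001; V=0.600151+-0.000216+0.000072=0.6000
k=7 load: inc=0.000072, refl=0.000072·-0.142857=-0.0000; V=0.599935+0.000072+-0.000010=0.6000
k=8 src: inc=-0.000010, refl=-0.000010·-0.333333=0.0000; V=0.600007+-0.000010+0.000003=0.6000
k=9 load: inc=0.000003, refl=0.000003·-0.142857=-0.0000; V=0.599997+0.000003+-0.000000=0.6000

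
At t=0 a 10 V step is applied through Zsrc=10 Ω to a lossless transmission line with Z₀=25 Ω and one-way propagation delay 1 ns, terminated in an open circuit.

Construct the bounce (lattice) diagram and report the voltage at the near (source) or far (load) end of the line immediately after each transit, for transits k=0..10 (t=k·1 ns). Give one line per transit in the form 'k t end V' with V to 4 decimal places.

Γ_L=1.000000, Γ_S=-0.428571; launch V₁=10·25/35=7.142857
k=0 src: V=7.1429
k=1 load: inc=7.142857, refl=7.142857·1.000000=7.1429; V=0.000000+7.142857+7.142857=14.2857
k=2 src: inc=7.142857, refl=7.142857·-0.428571=-3.0612; V=7.142857+7.142857+-3.061224=11.2245
k=3 load: inc=-3.061224, refl=-3.061224·1.000000=-3.0612; V=14.285714+-3.061224+-3.061224=8.1633
k=4 src: inc=-3.061224, refl=-3.061224·-0.428571=1.3120; V=11.224490+-3.061224+1.311953=9.4752
k=5 load: inc=1.311953, refl=1.311953·1.000000=1.3120; V=8.163265+1.311953+1.311953=10.7872
k=6 src: inc=1.311953, refl=1.311953·-0.428571=-0.5623; V=9.475219+1.311953+-0.562266=10.2249
k=7 load: inc=-0.562266, refl=-0.562266·1.000000=-0.5623; V=10.787172+-0.562266+-0.562266=9.6626
k=8 src: inc=-0.562266, refl=-0.562266·-0.428571=0.2410; V=10.224906+-0.562266+0.240971=9.9036
k=9 load: inc=0.240971, refl=0.240971·1.000000=0.2410; V=9.662641+0.240971+0.240971=10.1446
k=10 src: inc=0.240971, refl=0.240971·-0.428571=-0.1033; V=9.903612+0.240971+-0.103273=10.0413

0 0 source 7.1429
1 1 load 14.2857
2 2 source 11.2245
3 3 load 8.1633
4 4 source 9.4752
5 5 load 10.7872
6 6 source 10.2249
7 7 load 9.6626
8 8 source 9.9036
9 9 load 10.1446
10 10 source 10.0413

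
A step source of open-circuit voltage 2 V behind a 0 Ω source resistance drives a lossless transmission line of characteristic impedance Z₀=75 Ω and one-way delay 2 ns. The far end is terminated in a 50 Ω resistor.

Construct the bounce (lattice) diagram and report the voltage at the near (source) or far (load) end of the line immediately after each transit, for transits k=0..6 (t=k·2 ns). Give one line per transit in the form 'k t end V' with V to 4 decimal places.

0 0 source 2.0000
1 2 load 1.6000
2 4 source 2.0000
3 6 load 1.9200
4 8 source 2.0000
5 10 load 1.9840
6 12 source 2.0000

Γ_L=-0.200000, Γ_S=-1.000000; launch V₁=2·75/75=2.000000
k=0 src: V=2.0000
k=1 load: inc=2.000000, refl=2.000000·-0.200000=-0.4000; V=0.000000+2.000000+-0.400000=1.6000
k=2 src: inc=-0.400000, refl=-0.400000·-1.000000=0.4000; V=2.000000+-0.400000+0.400000=2.0000
k=3 load: inc=0.400000, refl=0.400000·-0.200000=-0.0800; V=1.600000+0.400000+-0.080000=1.9200
k=4 src: inc=-0.080000, refl=-0.080000·-1.000000=0.0800; V=2.000000+-0.080000+0.080000=2.0000
k=5 load: inc=0.080000, refl=0.080000·-0.200000=-0.0160; V=1.920000+0.080000+-0.016000=1.9840
k=6 src: inc=-0.016000, refl=-0.016000·-1.000000=0.0160; V=2.000000+-0.016000+0.016000=2.0000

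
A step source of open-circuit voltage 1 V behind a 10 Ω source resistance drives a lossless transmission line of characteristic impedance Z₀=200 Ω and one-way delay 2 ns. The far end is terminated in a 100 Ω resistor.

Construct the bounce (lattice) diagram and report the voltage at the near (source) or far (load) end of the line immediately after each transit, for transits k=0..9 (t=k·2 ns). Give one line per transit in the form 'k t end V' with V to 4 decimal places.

0 0 source 0.9524
1 2 load 0.6349
2 4 source 0.9221
3 6 load 0.8264
4 8 source 0.9130
5 10 load 0.8842
6 12 source 0.9103
7 14 load 0.9016
8 16 source 0.9094
9 18 load 0.9068

Γ_L=-0.333333, Γ_S=-0.904762; launch V₁=1·200/210=0.952381
k=0 src: V=0.9524
k=1 load: inc=0.952381, refl=0.952381·-0.333333=-0.3175; V=0.000000+0.952381+-0.317460=0.6349
k=2 src: inc=-0.317460, refl=-0.317460·-0.904762=0.2872; V=0.952381+-0.317460+0.287226=0.9221
k=3 load: inc=0.287226, refl=0.287226·-0.333333=-0.0957; V=0.634921+0.287226+-0.095742=0.8264
k=4 src: inc=-0.095742, refl=-0.095742·-0.904762=0.0866; V=0.922147+-0.095742+0.086624=0.9130
k=5 load: inc=0.086624, refl=0.086624·-0.333333=-0.0289; V=0.826405+0.086624+-0.028875=0.8842
k=6 src: inc=-0.028875, refl=-0.028875·-0.904762=0.0261; V=0.913028+-0.028875+0.026125=0.9103
k=7 load: inc=0.026125, refl=0.026125·-0.333333=-0.0087; V=0.884154+0.026125+-0.008708=0.9016
k=8 src: inc=-0.008708, refl=-0.008708·-0.904762=0.0079; V=0.910278+-0.008708+0.007879=0.9094
k=9 load: inc=0.007879, refl=0.007879·-0.333333=-0.0026; V=0.901570+0.007879+-0.002626=0.9068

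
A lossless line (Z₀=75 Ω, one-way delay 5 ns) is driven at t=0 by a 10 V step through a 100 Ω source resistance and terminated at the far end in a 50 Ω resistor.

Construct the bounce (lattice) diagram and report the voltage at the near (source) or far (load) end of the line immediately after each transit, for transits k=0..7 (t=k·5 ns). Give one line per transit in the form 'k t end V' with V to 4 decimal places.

0 0 source 4.2857
1 5 load 3.4286
2 10 source 3.3061
3 15 load 3.3306
4 20 source 3.3341
5 25 load 3.3334
6 30 source 3.3333
7 35 load 3.3333

Γ_L=-0.200000, Γ_S=0.142857; launch V₁=10·75/175=4.285714
k=0 src: V=4.2857
k=1 load: inc=4.285714, refl=4.285714·-0.200000=-0.8571; V=0.000000+4.285714+-0.857143=3.4286
k=2 src: inc=-0.857143, refl=-0.857143·0.142857=-0.1224; V=4.285714+-0.857143+-0.122449=3.3061
k=3 load: inc=-0.122449, refl=-0.122449·-0.200000=0.0245; V=3.428571+-0.122449+0.024490=3.3306
k=4 src: inc=0.024490, refl=0.024490·0.142857=0.0035; V=3.306122+0.024490+0.003499=3.3341
k=5 load: inc=0.003499, refl=0.003499·-0.200000=-0.0007; V=3.330612+0.003499+-0.000700=3.3334
k=6 src: inc=-0.000700, refl=-0.000700·0.142857=-0.0001; V=3.334111+-0.000700+-0.000100=3.3333
k=7 load: inc=-0.000100, refl=-0.000100·-0.200000=0.0000; V=3.333411+-0.000100+0.000020=3.3333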